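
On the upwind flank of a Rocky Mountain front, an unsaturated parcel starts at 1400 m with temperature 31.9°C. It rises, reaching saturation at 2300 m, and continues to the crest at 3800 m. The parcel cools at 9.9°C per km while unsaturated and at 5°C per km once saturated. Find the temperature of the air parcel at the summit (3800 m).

15.49°C

1400 → 2300 m (dry, 9.9°C/km): ΔT = -9.9 × 0.9 = -8.91°C → T = 22.99°C
2300 → 3800 m (saturated, 5°C/km): ΔT = -5 × 1.5 = -7.5°C → T = 15.49°C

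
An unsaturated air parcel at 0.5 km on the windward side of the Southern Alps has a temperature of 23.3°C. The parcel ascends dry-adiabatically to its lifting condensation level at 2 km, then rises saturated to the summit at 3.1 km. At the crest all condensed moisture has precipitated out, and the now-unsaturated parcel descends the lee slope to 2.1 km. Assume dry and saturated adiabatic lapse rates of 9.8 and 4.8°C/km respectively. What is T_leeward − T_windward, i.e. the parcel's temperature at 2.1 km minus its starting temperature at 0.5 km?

From 500 m to 2000 m (dry): cools by 9.8 × 1.5 = 14.7°C, giving 8.6°C.
From 2000 m to 3100 m (saturated): cools by 4.8 × 1.1 = 5.28°C, giving 3.32°C.
From 3100 m to 2100 m (dry descent): warms by 9.8 × 1 = 9.8°C, giving 13.12°C.
Net change vs windward start: 13.12 − 23.3 = -10.18°C

-10.18°C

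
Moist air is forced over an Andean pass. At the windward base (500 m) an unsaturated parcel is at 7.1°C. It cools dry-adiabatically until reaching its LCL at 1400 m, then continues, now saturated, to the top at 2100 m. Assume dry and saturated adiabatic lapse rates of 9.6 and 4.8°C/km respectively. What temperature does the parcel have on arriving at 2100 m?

-4.9°C

500 → 1400 m (dry, 9.6°C/km): ΔT = -9.6 × 0.9 = -8.64°C → T = -1.54°C
1400 → 2100 m (saturated, 4.8°C/km): ΔT = -4.8 × 0.7 = -3.36°C → T = -4.9°C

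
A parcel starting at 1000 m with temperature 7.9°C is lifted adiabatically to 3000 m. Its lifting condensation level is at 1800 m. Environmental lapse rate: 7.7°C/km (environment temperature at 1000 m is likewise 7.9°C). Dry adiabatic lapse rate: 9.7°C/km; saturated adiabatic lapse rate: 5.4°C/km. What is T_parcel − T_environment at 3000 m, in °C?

+1.16°C (parcel warmer than environment)

Parcel:
  Dry to 1800 m: -9.7 × 0.8 km = -7.76°C, so T = 0.14°C.
  Saturated to 3000 m: -5.4 × 1.2 km = -6.48°C, so T = -6.34°C.
Environment:
  Environment to 3000 m: -7.7 × 2 km = -15.4°C, so T = -7.5°C.
T_parcel − T_env = -6.34 − (-7.5) = +1.16°C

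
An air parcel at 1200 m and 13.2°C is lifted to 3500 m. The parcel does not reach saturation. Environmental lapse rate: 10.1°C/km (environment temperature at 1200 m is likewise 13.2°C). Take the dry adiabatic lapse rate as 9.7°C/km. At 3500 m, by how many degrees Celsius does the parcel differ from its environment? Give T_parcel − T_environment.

+0.92°C (parcel warmer than environment)

Parcel:
  1200 → 3500 m (dry, 9.7°C/km): ΔT = -9.7 × 2.3 = -22.31°C → T = -9.11°C
Environment:
  1200 → 3500 m (environment, 10.1°C/km): ΔT = -10.1 × 2.3 = -23.23°C → T = -10.03°C
T_parcel − T_env = -9.11 − (-10.03) = +0.92°C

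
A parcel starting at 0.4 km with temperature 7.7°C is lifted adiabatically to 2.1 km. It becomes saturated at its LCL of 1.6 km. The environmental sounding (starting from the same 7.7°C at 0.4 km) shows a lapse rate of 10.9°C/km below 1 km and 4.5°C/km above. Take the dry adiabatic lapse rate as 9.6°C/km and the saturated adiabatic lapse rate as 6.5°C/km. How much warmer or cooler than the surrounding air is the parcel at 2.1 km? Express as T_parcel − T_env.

Parcel:
  400 → 1600 m (dry, 9.6°C/km): ΔT = -9.6 × 1.2 = -11.52°C → T = -3.82°C
  1600 → 2100 m (saturated, 6.5°C/km): ΔT = -6.5 × 0.5 = -3.25°C → T = -7.07°C
Environment:
  400 → 1000 m (environment, lower layer, 10.9°C/km): ΔT = -10.9 × 0.6 = -6.54°C → T = 1.16°C
  1000 → 2100 m (environment, upper layer, 4.5°C/km): ΔT = -4.5 × 1.1 = -4.95°C → T = -3.79°C
T_parcel − T_env = -7.07 − (-3.79) = -3.28°C

-3.28°C (parcel cooler than environment)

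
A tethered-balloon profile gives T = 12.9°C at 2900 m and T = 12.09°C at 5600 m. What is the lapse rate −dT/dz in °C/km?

Γ = −ΔT/Δz = (12.9 − 12.09) / (5600 − 2900) m
  = 0.81°C / 2.7 km = 0.3°C/km

0.3°C/km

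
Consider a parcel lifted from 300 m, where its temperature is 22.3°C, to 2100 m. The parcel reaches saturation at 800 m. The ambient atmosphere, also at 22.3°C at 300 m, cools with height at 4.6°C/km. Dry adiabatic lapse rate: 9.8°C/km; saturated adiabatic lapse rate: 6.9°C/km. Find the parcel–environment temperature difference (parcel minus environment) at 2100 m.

-5.59°C (parcel cooler than environment)

Parcel:
  300–800 m, dry: Δz = 0.5 km ⇒ ΔT = -4.9°C; T = 17.4°C
  800–2100 m, saturated: Δz = 1.3 km ⇒ ΔT = -8.97°C; T = 8.43°C
Environment:
  300–2100 m, environment: Δz = 1.8 km ⇒ ΔT = -8.28°C; T = 14.02°C
T_parcel − T_env = 8.43 − 14.02 = -5.59°C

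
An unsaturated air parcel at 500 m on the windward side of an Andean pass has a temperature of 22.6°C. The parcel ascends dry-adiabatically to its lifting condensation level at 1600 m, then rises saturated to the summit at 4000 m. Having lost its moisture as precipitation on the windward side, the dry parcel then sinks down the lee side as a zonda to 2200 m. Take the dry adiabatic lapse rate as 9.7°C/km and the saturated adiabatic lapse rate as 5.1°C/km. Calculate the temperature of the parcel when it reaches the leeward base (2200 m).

From 500 m to 1600 m (dry): cools by 9.7 × 1.1 = 10.67°C, giving 11.93°C.
From 1600 m to 4000 m (saturated): cools by 5.1 × 2.4 = 12.24°C, giving -0.31°C.
From 4000 m to 2200 m (dry descent): warms by 9.7 × 1.8 = 17.46°C, giving 17.15°C.

17.15°C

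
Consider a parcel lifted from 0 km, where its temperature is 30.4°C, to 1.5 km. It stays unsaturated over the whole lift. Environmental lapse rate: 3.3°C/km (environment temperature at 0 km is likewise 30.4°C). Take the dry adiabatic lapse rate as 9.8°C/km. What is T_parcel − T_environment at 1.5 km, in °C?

Parcel:
  From 0 m to 1500 m (dry): cools by 9.8 × 1.5 = 14.7°C, giving 15.7°C.
Environment:
  From 0 m to 1500 m (environment): cools by 3.3 × 1.5 = 4.95°C, giving 25.45°C.
T_parcel − T_env = 15.7 − 25.45 = -9.75°C

-9.75°C (parcel cooler than environment)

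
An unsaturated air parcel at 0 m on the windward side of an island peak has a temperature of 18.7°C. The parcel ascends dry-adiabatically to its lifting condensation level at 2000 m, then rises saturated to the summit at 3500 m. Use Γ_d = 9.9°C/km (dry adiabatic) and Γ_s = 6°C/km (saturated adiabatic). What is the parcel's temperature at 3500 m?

-10.1°C

0–2000 m, dry: Δz = 2 km ⇒ ΔT = -19.8°C; T = -1.1°C
2000–3500 m, saturated: Δz = 1.5 km ⇒ ΔT = -9°C; T = -10.1°C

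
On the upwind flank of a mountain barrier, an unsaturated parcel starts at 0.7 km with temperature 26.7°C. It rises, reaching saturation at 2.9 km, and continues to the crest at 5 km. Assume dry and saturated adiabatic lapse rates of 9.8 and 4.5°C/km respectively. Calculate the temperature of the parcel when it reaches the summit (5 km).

-4.31°C

Dry to 2900 m: -9.8 × 2.2 km = -21.56°C, so T = 5.14°C.
Saturated to 5000 m: -4.5 × 2.1 km = -9.45°C, so T = -4.31°C.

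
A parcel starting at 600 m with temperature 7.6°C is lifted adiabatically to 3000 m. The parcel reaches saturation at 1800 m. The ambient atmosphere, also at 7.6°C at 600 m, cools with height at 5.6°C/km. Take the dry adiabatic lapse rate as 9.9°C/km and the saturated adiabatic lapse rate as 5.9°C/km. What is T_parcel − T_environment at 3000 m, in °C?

-5.52°C (parcel cooler than environment)

Parcel:
  Dry to 1800 m: -9.9 × 1.2 km = -11.88°C, so T = -4.28°C.
  Saturated to 3000 m: -5.9 × 1.2 km = -7.08°C, so T = -11.36°C.
Environment:
  Environment to 3000 m: -5.6 × 2.4 km = -13.44°C, so T = -5.84°C.
T_parcel − T_env = -11.36 − (-5.84) = -5.52°C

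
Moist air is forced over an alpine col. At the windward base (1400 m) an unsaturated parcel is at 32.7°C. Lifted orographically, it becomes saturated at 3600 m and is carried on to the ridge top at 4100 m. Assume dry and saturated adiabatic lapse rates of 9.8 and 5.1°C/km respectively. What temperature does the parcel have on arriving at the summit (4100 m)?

1400–3600 m, dry: Δz = 2.2 km ⇒ ΔT = -21.56°C; T = 11.14°C
3600–4100 m, saturated: Δz = 0.5 km ⇒ ΔT = -2.55°C; T = 8.59°C

8.59°C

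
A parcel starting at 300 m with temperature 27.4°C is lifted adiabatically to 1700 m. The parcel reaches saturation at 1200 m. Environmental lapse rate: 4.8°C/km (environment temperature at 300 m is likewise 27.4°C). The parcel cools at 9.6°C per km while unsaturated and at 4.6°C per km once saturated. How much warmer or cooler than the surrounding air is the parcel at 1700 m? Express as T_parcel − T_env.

Parcel:
  300 → 1200 m (dry, 9.6°C/km): ΔT = -9.6 × 0.9 = -8.64°C → T = 18.76°C
  1200 → 1700 m (saturated, 4.6°C/km): ΔT = -4.6 × 0.5 = -2.3°C → T = 16.46°C
Environment:
  300 → 1700 m (environment, 4.8°C/km): ΔT = -4.8 × 1.4 = -6.72°C → T = 20.68°C
T_parcel − T_env = 16.46 − 20.68 = -4.22°C

-4.22°C (parcel cooler than environment)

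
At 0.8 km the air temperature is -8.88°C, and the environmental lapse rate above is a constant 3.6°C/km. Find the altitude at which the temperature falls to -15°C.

Height above start = (-8.88 − (-15)) / 3.6 = 1.7 km
Altitude = 800 m + 1700 m = 2500 m

2.5 km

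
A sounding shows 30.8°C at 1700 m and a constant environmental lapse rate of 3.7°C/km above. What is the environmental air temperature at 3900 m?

1700 → 3900 m (environmental, 3.7°C/km): ΔT = -3.7 × 2.2 = -8.14°C → T = 22.66°C

22.66°C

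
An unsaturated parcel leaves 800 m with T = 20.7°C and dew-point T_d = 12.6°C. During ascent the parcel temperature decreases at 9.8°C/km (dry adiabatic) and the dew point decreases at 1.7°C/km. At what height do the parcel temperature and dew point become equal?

1800 m

T and T_d converge at 9.8 − 1.7 = 8.1°C per km
Height above start = (20.7 − 12.6) / 8.1 = 1 km
LCL altitude = 800 m + 1000 m = 1800 m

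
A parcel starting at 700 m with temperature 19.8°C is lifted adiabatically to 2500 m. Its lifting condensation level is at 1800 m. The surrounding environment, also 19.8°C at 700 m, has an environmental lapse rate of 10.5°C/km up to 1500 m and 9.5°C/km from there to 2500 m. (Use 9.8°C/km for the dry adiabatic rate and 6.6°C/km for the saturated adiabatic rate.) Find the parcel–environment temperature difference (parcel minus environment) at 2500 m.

Parcel:
  700 → 1800 m (dry, 9.8°C/km): ΔT = -9.8 × 1.1 = -10.78°C → T = 9.02°C
  1800 → 2500 m (saturated, 6.6°C/km): ΔT = -6.6 × 0.7 = -4.62°C → T = 4.4°C
Environment:
  700 → 1500 m (environment, lower layer, 10.5°C/km): ΔT = -10.5 × 0.8 = -8.4°C → T = 11.4°C
  1500 → 2500 m (environment, upper layer, 9.5°C/km): ΔT = -9.5 × 1 = -9.5°C → T = 1.9°C
T_parcel − T_env = 4.4 − 1.9 = +2.5°C

+2.5°C (parcel warmer than environment)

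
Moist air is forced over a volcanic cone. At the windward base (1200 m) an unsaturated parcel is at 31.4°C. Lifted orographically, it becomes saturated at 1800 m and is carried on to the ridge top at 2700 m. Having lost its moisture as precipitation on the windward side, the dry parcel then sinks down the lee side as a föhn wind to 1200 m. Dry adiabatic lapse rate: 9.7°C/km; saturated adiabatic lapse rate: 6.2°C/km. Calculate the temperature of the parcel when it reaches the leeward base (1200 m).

34.55°C

1200–1800 m, dry: Δz = 0.6 km ⇒ ΔT = -5.82°C; T = 25.58°C
1800–2700 m, saturated: Δz = 0.9 km ⇒ ΔT = -5.58°C; T = 20°C
2700–1200 m, dry descent: Δz = 1.5 km ⇒ ΔT = +14.55°C; T = 34.55°C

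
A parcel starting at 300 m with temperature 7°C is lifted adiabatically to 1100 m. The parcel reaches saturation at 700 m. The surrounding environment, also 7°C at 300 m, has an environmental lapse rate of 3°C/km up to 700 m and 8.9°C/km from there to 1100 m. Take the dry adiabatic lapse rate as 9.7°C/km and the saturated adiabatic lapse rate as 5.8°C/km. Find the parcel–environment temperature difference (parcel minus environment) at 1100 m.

Parcel:
  Dry to 700 m: -9.7 × 0.4 km = -3.88°C, so T = 3.12°C.
  Saturated to 1100 m: -5.8 × 0.4 km = -2.32°C, so T = 0.8°C.
Environment:
  Environment, lower layer to 700 m: -3 × 0.4 km = -1.2°C, so T = 5.8°C.
  Environment, upper layer to 1100 m: -8.9 × 0.4 km = -3.56°C, so T = 2.24°C.
T_parcel − T_env = 0.8 − 2.24 = -1.44°C

-1.44°C (parcel cooler than environment)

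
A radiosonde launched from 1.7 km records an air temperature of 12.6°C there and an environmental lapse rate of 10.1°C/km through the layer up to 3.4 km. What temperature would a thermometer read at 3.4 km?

Environmental to 3400 m: -10.1 × 1.7 km = -17.17°C, so T = -4.57°C.

-4.57°C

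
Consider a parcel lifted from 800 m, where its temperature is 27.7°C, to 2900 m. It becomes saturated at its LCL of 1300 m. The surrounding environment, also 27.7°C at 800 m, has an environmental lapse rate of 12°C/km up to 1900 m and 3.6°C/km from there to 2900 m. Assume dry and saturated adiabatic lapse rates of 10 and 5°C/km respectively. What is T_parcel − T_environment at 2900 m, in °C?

+3.8°C (parcel warmer than environment)

Parcel:
  Dry to 1300 m: -10 × 0.5 km = -5°C, so T = 22.7°C.
  Saturated to 2900 m: -5 × 1.6 km = -8°C, so T = 14.7°C.
Environment:
  Environment, lower layer to 1900 m: -12 × 1.1 km = -13.2°C, so T = 14.5°C.
  Environment, upper layer to 2900 m: -3.6 × 1 km = -3.6°C, so T = 10.9°C.
T_parcel − T_env = 14.7 − 10.9 = +3.8°C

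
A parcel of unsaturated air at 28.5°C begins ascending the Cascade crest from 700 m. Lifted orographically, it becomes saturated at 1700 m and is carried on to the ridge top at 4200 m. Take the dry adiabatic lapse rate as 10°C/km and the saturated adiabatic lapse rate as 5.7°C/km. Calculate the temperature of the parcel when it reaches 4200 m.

4.25°C

700–1700 m, dry: Δz = 1 km ⇒ ΔT = -10°C; T = 18.5°C
1700–4200 m, saturated: Δz = 2.5 km ⇒ ΔT = -14.25°C; T = 4.25°C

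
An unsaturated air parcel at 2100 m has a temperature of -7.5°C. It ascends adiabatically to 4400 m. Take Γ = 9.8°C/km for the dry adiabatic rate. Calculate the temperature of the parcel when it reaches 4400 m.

2100–4400 m, dry adiabatic: Δz = 2.3 km ⇒ ΔT = -22.54°C; T = -30.04°C

-30.04°C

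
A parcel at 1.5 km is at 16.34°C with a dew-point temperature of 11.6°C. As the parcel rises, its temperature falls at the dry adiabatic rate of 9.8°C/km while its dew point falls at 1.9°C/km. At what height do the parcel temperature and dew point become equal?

T and T_d converge at 9.8 − 1.9 = 7.9°C per km
Height above start = (16.34 − 11.6) / 7.9 = 0.6 km
LCL altitude = 1500 m + 600 m = 2100 m

2.1 km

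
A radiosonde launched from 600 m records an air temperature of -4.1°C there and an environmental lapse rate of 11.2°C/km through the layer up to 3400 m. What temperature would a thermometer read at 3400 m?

-35.46°C

From 600 m to 3400 m (environmental): cools by 11.2 × 2.8 = 31.36°C, giving -35.46°C.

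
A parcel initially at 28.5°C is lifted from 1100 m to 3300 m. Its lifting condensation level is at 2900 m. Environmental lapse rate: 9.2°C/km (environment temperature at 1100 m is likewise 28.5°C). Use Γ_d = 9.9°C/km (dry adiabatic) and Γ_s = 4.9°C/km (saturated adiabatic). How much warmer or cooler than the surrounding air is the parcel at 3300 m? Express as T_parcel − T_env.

+0.46°C (parcel warmer than environment)

Parcel:
  From 1100 m to 2900 m (dry): cools by 9.9 × 1.8 = 17.82°C, giving 10.68°C.
  From 2900 m to 3300 m (saturated): cools by 4.9 × 0.4 = 1.96°C, giving 8.72°C.
Environment:
  From 1100 m to 3300 m (environment): cools by 9.2 × 2.2 = 20.24°C, giving 8.26°C.
T_parcel − T_env = 8.72 − 8.26 = +0.46°C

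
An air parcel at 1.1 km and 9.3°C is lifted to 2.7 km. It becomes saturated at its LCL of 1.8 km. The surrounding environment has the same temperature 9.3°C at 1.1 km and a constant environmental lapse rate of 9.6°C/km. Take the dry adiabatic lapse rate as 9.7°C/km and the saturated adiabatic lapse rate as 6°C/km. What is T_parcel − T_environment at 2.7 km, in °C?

Parcel:
  1100 → 1800 m (dry, 9.7°C/km): ΔT = -9.7 × 0.7 = -6.79°C → T = 2.51°C
  1800 → 2700 m (saturated, 6°C/km): ΔT = -6 × 0.9 = -5.4°C → T = -2.89°C
Environment:
  1100 → 2700 m (environment, 9.6°C/km): ΔT = -9.6 × 1.6 = -15.36°C → T = -6.06°C
T_parcel − T_env = -2.89 − (-6.06) = +3.17°C

+3.17°C (parcel warmer than environment)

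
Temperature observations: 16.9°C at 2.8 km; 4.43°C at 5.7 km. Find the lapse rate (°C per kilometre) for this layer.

4.3°C/km

Γ = −ΔT/Δz = (16.9 − 4.43) / (5700 − 2800) m
  = 12.47°C / 2.9 km = 4.3°C/km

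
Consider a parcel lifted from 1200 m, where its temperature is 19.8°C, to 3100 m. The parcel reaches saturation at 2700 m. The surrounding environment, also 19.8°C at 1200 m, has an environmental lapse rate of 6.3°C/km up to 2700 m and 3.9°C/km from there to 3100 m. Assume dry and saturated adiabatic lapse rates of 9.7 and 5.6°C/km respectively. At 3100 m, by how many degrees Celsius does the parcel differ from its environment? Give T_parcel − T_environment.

-5.78°C (parcel cooler than environment)

Parcel:
  1200–2700 m, dry: Δz = 1.5 km ⇒ ΔT = -14.55°C; T = 5.25°C
  2700–3100 m, saturated: Δz = 0.4 km ⇒ ΔT = -2.24°C; T = 3.01°C
Environment:
  1200–2700 m, environment, lower layer: Δz = 1.5 km ⇒ ΔT = -9.45°C; T = 10.35°C
  2700–3100 m, environment, upper layer: Δz = 0.4 km ⇒ ΔT = -1.56°C; T = 8.79°C
T_parcel − T_env = 3.01 − 8.79 = -5.78°C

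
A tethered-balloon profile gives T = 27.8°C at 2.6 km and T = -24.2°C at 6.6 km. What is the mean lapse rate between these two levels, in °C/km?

13°C/km

Γ = −ΔT/Δz = (27.8 − (-24.2)) / (6600 − 2600) m
  = 52°C / 4 km = 13°C/km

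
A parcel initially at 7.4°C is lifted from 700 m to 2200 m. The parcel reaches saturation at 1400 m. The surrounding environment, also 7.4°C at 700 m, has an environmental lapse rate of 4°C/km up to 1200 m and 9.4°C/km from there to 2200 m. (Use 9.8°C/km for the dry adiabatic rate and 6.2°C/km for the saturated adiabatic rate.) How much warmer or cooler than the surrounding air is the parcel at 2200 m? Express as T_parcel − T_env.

Parcel:
  700–1400 m, dry: Δz = 0.7 km ⇒ ΔT = -6.86°C; T = 0.54°C
  1400–2200 m, saturated: Δz = 0.8 km ⇒ ΔT = -4.96°C; T = -4.42°C
Environment:
  700–1200 m, environment, lower layer: Δz = 0.5 km ⇒ ΔT = -2°C; T = 5.4°C
  1200–2200 m, environment, upper layer: Δz = 1 km ⇒ ΔT = -9.4°C; T = -4°C
T_parcel − T_env = -4.42 − (-4) = -0.42°C

-0.42°C (parcel cooler than environment)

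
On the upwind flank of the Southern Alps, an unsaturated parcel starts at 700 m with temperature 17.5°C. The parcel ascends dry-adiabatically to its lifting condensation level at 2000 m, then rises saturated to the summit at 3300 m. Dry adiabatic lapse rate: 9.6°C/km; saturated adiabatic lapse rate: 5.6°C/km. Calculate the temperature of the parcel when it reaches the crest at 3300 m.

-2.26°C

700–2000 m, dry: Δz = 1.3 km ⇒ ΔT = -12.48°C; T = 5.02°C
2000–3300 m, saturated: Δz = 1.3 km ⇒ ΔT = -7.28°C; T = -2.26°C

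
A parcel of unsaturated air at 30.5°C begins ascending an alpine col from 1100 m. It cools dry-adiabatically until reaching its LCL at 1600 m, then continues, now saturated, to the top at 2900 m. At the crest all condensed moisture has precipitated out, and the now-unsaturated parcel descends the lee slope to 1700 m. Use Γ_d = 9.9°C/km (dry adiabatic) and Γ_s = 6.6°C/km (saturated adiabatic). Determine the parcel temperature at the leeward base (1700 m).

28.85°C

1100–1600 m, dry: Δz = 0.5 km ⇒ ΔT = -4.95°C; T = 25.55°C
1600–2900 m, saturated: Δz = 1.3 km ⇒ ΔT = -8.58°C; T = 16.97°C
2900–1700 m, dry descent: Δz = 1.2 km ⇒ ΔT = +11.88°C; T = 28.85°C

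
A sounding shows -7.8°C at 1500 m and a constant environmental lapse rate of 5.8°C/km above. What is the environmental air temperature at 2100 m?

-11.28°C

1500–2100 m, environmental: Δz = 0.6 km ⇒ ΔT = -3.48°C; T = -11.28°C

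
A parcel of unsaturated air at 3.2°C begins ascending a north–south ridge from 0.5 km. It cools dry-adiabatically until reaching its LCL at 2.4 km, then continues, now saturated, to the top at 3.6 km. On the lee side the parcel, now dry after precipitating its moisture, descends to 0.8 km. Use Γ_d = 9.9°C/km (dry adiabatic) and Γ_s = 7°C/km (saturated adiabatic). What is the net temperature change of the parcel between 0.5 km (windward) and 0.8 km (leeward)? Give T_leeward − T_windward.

500 → 2400 m (dry, 9.9°C/km): ΔT = -9.9 × 1.9 = -18.81°C → T = -15.61°C
2400 → 3600 m (saturated, 7°C/km): ΔT = -7 × 1.2 = -8.4°C → T = -24.01°C
3600 → 800 m (dry descent, 9.9°C/km): ΔT = +9.9 × 2.8 = +27.72°C → T = 3.71°C
Net change vs windward start: 3.71 − 3.2 = +0.51°C

+0.51°C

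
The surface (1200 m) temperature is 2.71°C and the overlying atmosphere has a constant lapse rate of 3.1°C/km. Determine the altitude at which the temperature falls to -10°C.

5300 m

Height above start = (2.71 − (-10)) / 3.1 = 4.1 km
Altitude = 1200 m + 4100 m = 5300 m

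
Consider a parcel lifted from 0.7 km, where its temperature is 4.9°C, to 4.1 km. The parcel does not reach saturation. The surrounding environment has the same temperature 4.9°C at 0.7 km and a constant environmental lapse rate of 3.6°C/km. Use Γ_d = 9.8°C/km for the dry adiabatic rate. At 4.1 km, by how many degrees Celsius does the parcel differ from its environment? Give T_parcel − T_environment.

-21.08°C (parcel cooler than environment)

Parcel:
  From 700 m to 4100 m (dry): cools by 9.8 × 3.4 = 33.32°C, giving -28.42°C.
Environment:
  From 700 m to 4100 m (environment): cools by 3.6 × 3.4 = 12.24°C, giving -7.34°C.
T_parcel − T_env = -28.42 − (-7.34) = -21.08°C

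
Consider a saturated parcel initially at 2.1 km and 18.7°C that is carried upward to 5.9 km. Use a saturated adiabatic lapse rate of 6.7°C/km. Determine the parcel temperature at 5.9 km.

-6.76°C

2100 → 5900 m (saturated adiabatic, 6.7°C/km): ΔT = -6.7 × 3.8 = -25.46°C → T = -6.76°C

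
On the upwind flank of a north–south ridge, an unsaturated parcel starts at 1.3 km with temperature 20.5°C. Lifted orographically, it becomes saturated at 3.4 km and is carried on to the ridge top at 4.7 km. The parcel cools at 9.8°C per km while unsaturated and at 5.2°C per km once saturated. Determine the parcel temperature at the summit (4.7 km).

Dry to 3400 m: -9.8 × 2.1 km = -20.58°C, so T = -0.08°C.
Saturated to 4700 m: -5.2 × 1.3 km = -6.76°C, so T = -6.84°C.

-6.84°C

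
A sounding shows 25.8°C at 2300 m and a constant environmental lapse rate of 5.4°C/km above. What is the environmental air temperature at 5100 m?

10.68°C

Environmental to 5100 m: -5.4 × 2.8 km = -15.12°C, so T = 10.68°C.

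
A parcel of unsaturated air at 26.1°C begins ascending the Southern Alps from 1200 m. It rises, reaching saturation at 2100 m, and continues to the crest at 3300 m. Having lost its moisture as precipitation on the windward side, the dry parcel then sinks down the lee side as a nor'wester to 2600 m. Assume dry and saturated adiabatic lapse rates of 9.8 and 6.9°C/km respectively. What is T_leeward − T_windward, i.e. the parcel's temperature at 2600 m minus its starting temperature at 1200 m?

-10.24°C

1200–2100 m, dry: Δz = 0.9 km ⇒ ΔT = -8.82°C; T = 17.28°C
2100–3300 m, saturated: Δz = 1.2 km ⇒ ΔT = -8.28°C; T = 9°C
3300–2600 m, dry descent: Δz = 0.7 km ⇒ ΔT = +6.86°C; T = 15.86°C
Net change vs windward start: 15.86 − 26.1 = -10.24°C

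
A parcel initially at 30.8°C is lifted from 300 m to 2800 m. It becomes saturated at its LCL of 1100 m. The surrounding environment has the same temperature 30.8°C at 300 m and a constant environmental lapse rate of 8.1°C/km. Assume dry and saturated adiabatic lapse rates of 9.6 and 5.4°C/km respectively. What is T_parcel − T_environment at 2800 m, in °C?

+3.39°C (parcel warmer than environment)

Parcel:
  300 → 1100 m (dry, 9.6°C/km): ΔT = -9.6 × 0.8 = -7.68°C → T = 23.12°C
  1100 → 2800 m (saturated, 5.4°C/km): ΔT = -5.4 × 1.7 = -9.18°C → T = 13.94°C
Environment:
  300 → 2800 m (environment, 8.1°C/km): ΔT = -8.1 × 2.5 = -20.25°C → T = 10.55°C
T_parcel − T_env = 13.94 − 10.55 = +3.39°C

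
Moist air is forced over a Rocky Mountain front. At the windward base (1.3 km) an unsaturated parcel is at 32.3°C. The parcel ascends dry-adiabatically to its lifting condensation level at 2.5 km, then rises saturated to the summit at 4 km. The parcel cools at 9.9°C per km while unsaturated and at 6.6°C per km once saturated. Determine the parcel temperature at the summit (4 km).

Dry to 2500 m: -9.9 × 1.2 km = -11.88°C, so T = 20.42°C.
Saturated to 4000 m: -6.6 × 1.5 km = -9.9°C, so T = 10.52°C.

10.52°C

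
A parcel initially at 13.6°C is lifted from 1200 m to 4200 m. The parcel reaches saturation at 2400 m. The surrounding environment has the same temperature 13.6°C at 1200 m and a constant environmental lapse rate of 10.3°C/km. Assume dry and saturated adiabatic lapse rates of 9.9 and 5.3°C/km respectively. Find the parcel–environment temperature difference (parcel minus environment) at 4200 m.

Parcel:
  Dry to 2400 m: -9.9 × 1.2 km = -11.88°C, so T = 1.72°C.
  Saturated to 4200 m: -5.3 × 1.8 km = -9.54°C, so T = -7.82°C.
Environment:
  Environment to 4200 m: -10.3 × 3 km = -30.9°C, so T = -17.3°C.
T_parcel − T_env = -7.82 − (-17.3) = +9.48°C

+9.48°C (parcel warmer than environment)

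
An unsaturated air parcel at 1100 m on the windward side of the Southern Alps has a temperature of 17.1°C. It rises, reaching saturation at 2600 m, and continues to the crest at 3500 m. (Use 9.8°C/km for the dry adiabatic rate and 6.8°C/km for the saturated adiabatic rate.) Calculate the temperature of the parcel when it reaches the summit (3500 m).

-3.72°C

1100–2600 m, dry: Δz = 1.5 km ⇒ ΔT = -14.7°C; T = 2.4°C
2600–3500 m, saturated: Δz = 0.9 km ⇒ ΔT = -6.12°C; T = -3.72°C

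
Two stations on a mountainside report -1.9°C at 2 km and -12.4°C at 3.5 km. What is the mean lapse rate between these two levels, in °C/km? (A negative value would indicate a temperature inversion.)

Γ = −ΔT/Δz = (-1.9 − (-12.4)) / (3500 − 2000) m
  = 10.5°C / 1.5 km = 7°C/km

7°C/km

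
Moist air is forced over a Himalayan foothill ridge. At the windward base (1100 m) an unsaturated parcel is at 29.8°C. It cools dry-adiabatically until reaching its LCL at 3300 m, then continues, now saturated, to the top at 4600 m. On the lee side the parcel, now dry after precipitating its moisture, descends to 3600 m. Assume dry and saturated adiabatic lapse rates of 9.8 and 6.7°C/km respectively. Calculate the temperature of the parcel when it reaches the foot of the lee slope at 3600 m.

9.33°C

1100 → 3300 m (dry, 9.8°C/km): ΔT = -9.8 × 2.2 = -21.56°C → T = 8.24°C
3300 → 4600 m (saturated, 6.7°C/km): ΔT = -6.7 × 1.3 = -8.71°C → T = -0.47°C
4600 → 3600 m (dry descent, 9.8°C/km): ΔT = +9.8 × 1 = +9.8°C → T = 9.33°C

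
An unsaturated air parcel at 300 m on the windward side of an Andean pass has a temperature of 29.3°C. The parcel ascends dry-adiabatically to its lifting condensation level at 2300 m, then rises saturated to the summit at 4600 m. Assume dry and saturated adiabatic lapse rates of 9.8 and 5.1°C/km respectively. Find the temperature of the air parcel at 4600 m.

From 300 m to 2300 m (dry): cools by 9.8 × 2 = 19.6°C, giving 9.7°C.
From 2300 m to 4600 m (saturated): cools by 5.1 × 2.3 = 11.73°C, giving -2.03°C.

-2.03°C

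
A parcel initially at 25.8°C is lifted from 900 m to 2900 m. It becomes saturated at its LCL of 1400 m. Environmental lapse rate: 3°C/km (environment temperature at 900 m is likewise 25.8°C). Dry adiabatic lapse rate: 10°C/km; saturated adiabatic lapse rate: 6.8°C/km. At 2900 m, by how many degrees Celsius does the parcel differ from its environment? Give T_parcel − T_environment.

-9.2°C (parcel cooler than environment)

Parcel:
  Dry to 1400 m: -10 × 0.5 km = -5°C, so T = 20.8°C.
  Saturated to 2900 m: -6.8 × 1.5 km = -10.2°C, so T = 10.6°C.
Environment:
  Environment to 2900 m: -3 × 2 km = -6°C, so T = 19.8°C.
T_parcel − T_env = 10.6 − 19.8 = -9.2°C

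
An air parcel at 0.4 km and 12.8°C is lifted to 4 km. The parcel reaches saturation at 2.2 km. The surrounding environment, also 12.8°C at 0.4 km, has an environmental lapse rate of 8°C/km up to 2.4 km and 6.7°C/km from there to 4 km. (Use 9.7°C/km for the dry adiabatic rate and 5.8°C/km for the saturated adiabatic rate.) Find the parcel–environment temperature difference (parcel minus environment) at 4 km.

Parcel:
  400 → 2200 m (dry, 9.7°C/km): ΔT = -9.7 × 1.8 = -17.46°C → T = -4.66°C
  2200 → 4000 m (saturated, 5.8°C/km): ΔT = -5.8 × 1.8 = -10.44°C → T = -15.1°C
Environment:
  400 → 2400 m (environment, lower layer, 8°C/km): ΔT = -8 × 2 = -16°C → T = -3.2°C
  2400 → 4000 m (environment, upper layer, 6.7°C/km): ΔT = -6.7 × 1.6 = -10.72°C → T = -13.92°C
T_parcel − T_env = -15.1 − (-13.92) = -1.18°C

-1.18°C (parcel cooler than environment)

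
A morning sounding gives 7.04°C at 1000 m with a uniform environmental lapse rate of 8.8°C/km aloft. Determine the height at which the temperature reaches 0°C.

1800 m

Height above start = (7.04 − 0) / 8.8 = 0.8 km
Altitude = 1000 m + 800 m = 1800 m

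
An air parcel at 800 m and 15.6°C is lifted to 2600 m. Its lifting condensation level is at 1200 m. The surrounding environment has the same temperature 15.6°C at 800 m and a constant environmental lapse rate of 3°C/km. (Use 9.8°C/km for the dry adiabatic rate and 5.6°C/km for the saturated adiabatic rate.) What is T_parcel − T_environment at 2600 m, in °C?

Parcel:
  800 → 1200 m (dry, 9.8°C/km): ΔT = -9.8 × 0.4 = -3.92°C → T = 11.68°C
  1200 → 2600 m (saturated, 5.6°C/km): ΔT = -5.6 × 1.4 = -7.84°C → T = 3.84°C
Environment:
  800 → 2600 m (environment, 3°C/km): ΔT = -3 × 1.8 = -5.4°C → T = 10.2°C
T_parcel − T_env = 3.84 − 10.2 = -6.36°C

-6.36°C (parcel cooler than environment)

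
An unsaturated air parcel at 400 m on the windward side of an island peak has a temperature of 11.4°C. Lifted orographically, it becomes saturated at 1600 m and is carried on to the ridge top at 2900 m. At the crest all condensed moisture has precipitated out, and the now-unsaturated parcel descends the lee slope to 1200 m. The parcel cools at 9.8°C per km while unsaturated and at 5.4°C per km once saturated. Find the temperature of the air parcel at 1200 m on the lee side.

9.28°C

400–1600 m, dry: Δz = 1.2 km ⇒ ΔT = -11.76°C; T = -0.36°C
1600–2900 m, saturated: Δz = 1.3 km ⇒ ΔT = -7.02°C; T = -7.38°C
2900–1200 m, dry descent: Δz = 1.7 km ⇒ ΔT = +16.66°C; T = 9.28°C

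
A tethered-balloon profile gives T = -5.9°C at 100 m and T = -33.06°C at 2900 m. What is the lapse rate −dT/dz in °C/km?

Γ = −ΔT/Δz = (-5.9 − (-33.06)) / (2900 − 100) m
  = 27.16°C / 2.8 km = 9.7°C/km

9.7°C/km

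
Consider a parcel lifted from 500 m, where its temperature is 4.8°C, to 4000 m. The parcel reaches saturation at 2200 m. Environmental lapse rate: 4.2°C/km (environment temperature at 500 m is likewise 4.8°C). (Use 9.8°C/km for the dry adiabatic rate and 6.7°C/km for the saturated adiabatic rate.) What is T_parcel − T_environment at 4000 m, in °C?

Parcel:
  Dry to 2200 m: -9.8 × 1.7 km = -16.66°C, so T = -11.86°C.
  Saturated to 4000 m: -6.7 × 1.8 km = -12.06°C, so T = -23.92°C.
Environment:
  Environment to 4000 m: -4.2 × 3.5 km = -14.7°C, so T = -9.9°C.
T_parcel − T_env = -23.92 − (-9.9) = -14.02°C

-14.02°C (parcel cooler than environment)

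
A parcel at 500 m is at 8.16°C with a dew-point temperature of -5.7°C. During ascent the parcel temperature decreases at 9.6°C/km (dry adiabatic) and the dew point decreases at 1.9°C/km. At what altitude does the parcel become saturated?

2300 m

T and T_d converge at 9.6 − 1.9 = 7.7°C per km
Height above start = (8.16 − (-5.7)) / 7.7 = 1.8 km
LCL altitude = 500 m + 1800 m = 2300 m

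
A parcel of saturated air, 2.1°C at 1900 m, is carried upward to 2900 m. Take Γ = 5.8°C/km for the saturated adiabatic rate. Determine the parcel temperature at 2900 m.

From 1900 m to 2900 m (saturated adiabatic): cools by 5.8 × 1 = 5.8°C, giving -3.7°C.

-3.7°C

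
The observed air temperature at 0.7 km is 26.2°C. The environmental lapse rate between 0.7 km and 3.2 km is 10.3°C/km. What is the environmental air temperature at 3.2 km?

0.45°C

700 → 3200 m (environmental, 10.3°C/km): ΔT = -10.3 × 2.5 = -25.75°C → T = 0.45°C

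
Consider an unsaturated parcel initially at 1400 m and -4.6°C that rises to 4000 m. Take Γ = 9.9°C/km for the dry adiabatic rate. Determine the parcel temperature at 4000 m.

From 1400 m to 4000 m (dry adiabatic): cools by 9.9 × 2.6 = 25.74°C, giving -30.34°C.

-30.34°C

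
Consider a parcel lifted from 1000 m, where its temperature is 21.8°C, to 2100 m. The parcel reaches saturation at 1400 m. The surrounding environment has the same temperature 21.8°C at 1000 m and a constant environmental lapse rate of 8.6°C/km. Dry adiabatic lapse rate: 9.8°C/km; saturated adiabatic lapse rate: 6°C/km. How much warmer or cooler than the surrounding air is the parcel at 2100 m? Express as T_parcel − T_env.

Parcel:
  Dry to 1400 m: -9.8 × 0.4 km = -3.92°C, so T = 17.88°C.
  Saturated to 2100 m: -6 × 0.7 km = -4.2°C, so T = 13.68°C.
Environment:
  Environment to 2100 m: -8.6 × 1.1 km = -9.46°C, so T = 12.34°C.
T_parcel − T_env = 13.68 − 12.34 = +1.34°C

+1.34°C (parcel warmer than environment)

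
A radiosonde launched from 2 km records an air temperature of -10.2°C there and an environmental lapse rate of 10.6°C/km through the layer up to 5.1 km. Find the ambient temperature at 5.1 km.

2000–5100 m, environmental: Δz = 3.1 km ⇒ ΔT = -32.86°C; T = -43.06°C

-43.06°C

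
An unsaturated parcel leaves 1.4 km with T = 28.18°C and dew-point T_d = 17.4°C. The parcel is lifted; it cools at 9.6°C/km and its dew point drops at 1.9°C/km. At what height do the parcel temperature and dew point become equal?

2.8 km

T and T_d converge at 9.6 − 1.9 = 7.7°C per km
Height above start = (28.18 − 17.4) / 7.7 = 1.4 km
LCL altitude = 1400 m + 1400 m = 2800 m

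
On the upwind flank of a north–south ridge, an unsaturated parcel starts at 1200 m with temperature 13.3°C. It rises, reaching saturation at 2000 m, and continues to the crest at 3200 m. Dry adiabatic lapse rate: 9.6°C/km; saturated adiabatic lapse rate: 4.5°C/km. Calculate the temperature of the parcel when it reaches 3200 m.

From 1200 m to 2000 m (dry): cools by 9.6 × 0.8 = 7.68°C, giving 5.62°C.
From 2000 m to 3200 m (saturated): cools by 4.5 × 1.2 = 5.4°C, giving 0.22°C.

0.22°C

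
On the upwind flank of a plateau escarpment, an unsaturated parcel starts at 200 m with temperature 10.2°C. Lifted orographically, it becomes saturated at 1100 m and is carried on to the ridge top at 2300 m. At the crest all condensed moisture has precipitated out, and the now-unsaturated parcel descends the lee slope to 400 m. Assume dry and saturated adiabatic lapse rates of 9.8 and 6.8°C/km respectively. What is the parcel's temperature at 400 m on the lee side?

From 200 m to 1100 m (dry): cools by 9.8 × 0.9 = 8.82°C, giving 1.38°C.
From 1100 m to 2300 m (saturated): cools by 6.8 × 1.2 = 8.16°C, giving -6.78°C.
From 2300 m to 400 m (dry descent): warms by 9.8 × 1.9 = 18.62°C, giving 11.84°C.

11.84°C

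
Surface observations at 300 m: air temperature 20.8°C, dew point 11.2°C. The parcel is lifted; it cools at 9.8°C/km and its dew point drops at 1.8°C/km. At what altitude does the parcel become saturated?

1500 m

T and T_d converge at 9.8 − 1.8 = 8°C per km
Height above start = (20.8 − 11.2) / 8 = 1.2 km
LCL altitude = 300 m + 1200 m = 1500 m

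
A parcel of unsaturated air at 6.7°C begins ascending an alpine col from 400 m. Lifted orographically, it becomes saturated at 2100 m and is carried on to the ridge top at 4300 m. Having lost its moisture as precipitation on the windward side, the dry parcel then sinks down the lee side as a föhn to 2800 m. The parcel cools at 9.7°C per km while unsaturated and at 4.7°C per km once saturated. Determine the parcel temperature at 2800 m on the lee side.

From 400 m to 2100 m (dry): cools by 9.7 × 1.7 = 16.49°C, giving -9.79°C.
From 2100 m to 4300 m (saturated): cools by 4.7 × 2.2 = 10.34°C, giving -20.13°C.
From 4300 m to 2800 m (dry descent): warms by 9.7 × 1.5 = 14.55°C, giving -5.58°C.

-5.58°C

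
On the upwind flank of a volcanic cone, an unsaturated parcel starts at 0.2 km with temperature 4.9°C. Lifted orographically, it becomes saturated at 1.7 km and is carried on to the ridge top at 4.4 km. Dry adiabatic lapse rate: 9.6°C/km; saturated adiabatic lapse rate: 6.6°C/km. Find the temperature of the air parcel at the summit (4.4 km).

-27.32°C

Dry to 1700 m: -9.6 × 1.5 km = -14.4°C, so T = -9.5°C.
Saturated to 4400 m: -6.6 × 2.7 km = -17.82°C, so T = -27.32°C.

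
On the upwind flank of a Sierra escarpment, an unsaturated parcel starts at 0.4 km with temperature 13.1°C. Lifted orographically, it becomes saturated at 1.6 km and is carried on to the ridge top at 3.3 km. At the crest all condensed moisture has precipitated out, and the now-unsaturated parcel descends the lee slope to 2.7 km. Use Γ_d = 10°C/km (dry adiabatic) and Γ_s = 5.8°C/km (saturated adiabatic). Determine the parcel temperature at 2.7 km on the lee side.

-2.76°C

400–1600 m, dry: Δz = 1.2 km ⇒ ΔT = -12°C; T = 1.1°C
1600–3300 m, saturated: Δz = 1.7 km ⇒ ΔT = -9.86°C; T = -8.76°C
3300–2700 m, dry descent: Δz = 0.6 km ⇒ ΔT = +6°C; T = -2.76°C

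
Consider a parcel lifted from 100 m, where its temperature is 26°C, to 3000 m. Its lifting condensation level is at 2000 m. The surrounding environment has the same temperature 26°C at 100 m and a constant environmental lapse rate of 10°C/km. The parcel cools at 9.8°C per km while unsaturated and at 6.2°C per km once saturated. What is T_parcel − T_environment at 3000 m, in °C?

+4.18°C (parcel warmer than environment)

Parcel:
  100–2000 m, dry: Δz = 1.9 km ⇒ ΔT = -18.62°C; T = 7.38°C
  2000–3000 m, saturated: Δz = 1 km ⇒ ΔT = -6.2°C; T = 1.18°C
Environment:
  100–3000 m, environment: Δz = 2.9 km ⇒ ΔT = -29°C; T = -3°C
T_parcel − T_env = 1.18 − (-3) = +4.18°C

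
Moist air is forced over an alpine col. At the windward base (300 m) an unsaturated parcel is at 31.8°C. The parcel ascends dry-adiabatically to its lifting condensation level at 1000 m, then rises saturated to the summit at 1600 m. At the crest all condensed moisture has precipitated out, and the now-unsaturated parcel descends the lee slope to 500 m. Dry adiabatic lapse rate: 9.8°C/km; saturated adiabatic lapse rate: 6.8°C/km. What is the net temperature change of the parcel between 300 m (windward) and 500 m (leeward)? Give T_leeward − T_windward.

300–1000 m, dry: Δz = 0.7 km ⇒ ΔT = -6.86°C; T = 24.94°C
1000–1600 m, saturated: Δz = 0.6 km ⇒ ΔT = -4.08°C; T = 20.86°C
1600–500 m, dry descent: Δz = 1.1 km ⇒ ΔT = +10.78°C; T = 31.64°C
Net change vs windward start: 31.64 − 31.8 = -0.16°C

-0.16°C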